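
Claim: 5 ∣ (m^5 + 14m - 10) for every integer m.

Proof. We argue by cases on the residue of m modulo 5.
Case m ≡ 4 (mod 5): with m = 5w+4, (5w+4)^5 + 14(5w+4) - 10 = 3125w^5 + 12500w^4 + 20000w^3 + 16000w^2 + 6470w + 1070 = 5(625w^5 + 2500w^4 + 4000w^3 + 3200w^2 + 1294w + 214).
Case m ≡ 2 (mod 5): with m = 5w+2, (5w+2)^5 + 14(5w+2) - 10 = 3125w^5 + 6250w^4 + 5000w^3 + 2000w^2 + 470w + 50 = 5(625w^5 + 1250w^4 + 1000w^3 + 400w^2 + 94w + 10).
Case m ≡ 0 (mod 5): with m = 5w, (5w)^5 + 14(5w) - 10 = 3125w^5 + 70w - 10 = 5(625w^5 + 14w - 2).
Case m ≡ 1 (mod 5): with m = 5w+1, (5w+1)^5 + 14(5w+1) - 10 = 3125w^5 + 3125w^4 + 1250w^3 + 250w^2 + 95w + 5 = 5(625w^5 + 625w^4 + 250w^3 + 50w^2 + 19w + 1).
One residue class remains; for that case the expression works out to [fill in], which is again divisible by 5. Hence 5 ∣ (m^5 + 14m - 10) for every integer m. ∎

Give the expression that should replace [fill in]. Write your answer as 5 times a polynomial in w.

The residues treated are {4, 2, 0, 1}, so the missing case is m ≡ 3 (mod 5); write m = 5w+3.
Then (5w+3)^5 + 14(5w+3) - 10 = 3125w^5 + 9375w^4 + 11250w^3 + 6750w^2 + 2095w + 275 = 5(625w^5 + 1875w^4 + 2250w^3 + 1350w^2 + 419w + 55).

5(625w^5 + 1875w^4 + 2250w^3 + 1350w^2 + 419w + 55)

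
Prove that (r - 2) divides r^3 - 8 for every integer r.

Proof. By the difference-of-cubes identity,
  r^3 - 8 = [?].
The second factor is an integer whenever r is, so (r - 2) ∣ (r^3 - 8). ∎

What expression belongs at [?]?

(r - 2)(r^2 + 2r + 4)

a^3 - b^3 = (a - b)(a^2 + ab + b^2). With a = r, b = 2:
r^3 - 8 = (r - 2)(r^2 + 2r + 4).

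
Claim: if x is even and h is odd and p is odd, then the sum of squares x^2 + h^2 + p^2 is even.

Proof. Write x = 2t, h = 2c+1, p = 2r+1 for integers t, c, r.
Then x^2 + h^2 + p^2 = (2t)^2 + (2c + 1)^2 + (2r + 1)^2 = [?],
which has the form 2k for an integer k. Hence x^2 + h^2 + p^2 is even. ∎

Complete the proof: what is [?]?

Expanding: (2t)^2 + (2c + 1)^2 + (2r + 1)^2 = 4c^2 + 4c + 4r^2 + 4r + 4t^2 + 2.
Every term is even; pulling out the factor of 2 gives 2(2c^2 + 2c + 2r^2 + 2r + 2t^2 + 1).

2(2c^2 + 2c + 2r^2 + 2r + 2t^2 + 1)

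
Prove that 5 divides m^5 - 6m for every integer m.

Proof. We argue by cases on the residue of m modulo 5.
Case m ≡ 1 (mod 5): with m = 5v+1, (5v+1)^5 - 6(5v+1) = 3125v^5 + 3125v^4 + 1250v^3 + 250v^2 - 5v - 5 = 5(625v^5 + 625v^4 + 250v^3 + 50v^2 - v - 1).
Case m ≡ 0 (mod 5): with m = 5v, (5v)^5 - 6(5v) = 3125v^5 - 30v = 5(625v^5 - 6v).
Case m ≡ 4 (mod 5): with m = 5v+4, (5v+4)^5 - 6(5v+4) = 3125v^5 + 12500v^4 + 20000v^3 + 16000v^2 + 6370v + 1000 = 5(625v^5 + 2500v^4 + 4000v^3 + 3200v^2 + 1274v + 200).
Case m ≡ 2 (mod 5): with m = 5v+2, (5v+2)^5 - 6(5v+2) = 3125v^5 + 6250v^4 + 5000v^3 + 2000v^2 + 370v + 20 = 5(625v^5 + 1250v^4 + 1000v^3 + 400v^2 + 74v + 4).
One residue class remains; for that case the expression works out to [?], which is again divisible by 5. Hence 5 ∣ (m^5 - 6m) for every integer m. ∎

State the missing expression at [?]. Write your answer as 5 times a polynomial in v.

The residues treated are {1, 0, 4, 2}, so the missing case is m ≡ 3 (mod 5); write m = 5v+3.
Then (5v+3)^5 - 6(5v+3) = 3125v^5 + 9375v^4 + 11250v^3 + 6750v^2 + 1995v + 225 = 5(625v^5 + 1875v^4 + 2250v^3 + 1350v^2 + 399v + 45).

5(625v^5 + 1875v^4 + 2250v^3 + 1350v^2 + 399v + 45)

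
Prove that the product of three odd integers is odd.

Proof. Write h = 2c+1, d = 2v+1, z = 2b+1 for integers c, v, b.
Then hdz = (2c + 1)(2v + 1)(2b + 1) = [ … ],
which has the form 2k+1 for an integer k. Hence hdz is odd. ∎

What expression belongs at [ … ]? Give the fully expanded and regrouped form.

2(4bcv + 2bc + 2bv + b + 2cv + c + v) + 1

(2c + 1)(2v + 1)(2b + 1) = 8bcv + 4bc + 4bv + 2b + 4cv + 2c + 2v + 1
= 2(4bcv + 2bc + 2bv + b + 2cv + c + v) + 1.
Since 4bcv + 2bc + 2bv + b + 2cv + c + v is an integer, the product is of the form 2k+1 for an integer k.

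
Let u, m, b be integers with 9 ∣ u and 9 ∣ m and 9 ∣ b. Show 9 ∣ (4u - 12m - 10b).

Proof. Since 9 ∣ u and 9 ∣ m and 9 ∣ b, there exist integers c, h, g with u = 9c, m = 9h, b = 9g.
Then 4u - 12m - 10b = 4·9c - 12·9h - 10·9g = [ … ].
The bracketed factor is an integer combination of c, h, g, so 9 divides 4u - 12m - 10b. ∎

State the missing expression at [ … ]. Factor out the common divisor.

Pull the common 9 out of every term: 4·9c - 12·9h - 10·9g = 9(4c - 10g - 12h).
4c - 10g - 12h is an integer, which exhibits the divisibility.

9(4c - 10g - 12h)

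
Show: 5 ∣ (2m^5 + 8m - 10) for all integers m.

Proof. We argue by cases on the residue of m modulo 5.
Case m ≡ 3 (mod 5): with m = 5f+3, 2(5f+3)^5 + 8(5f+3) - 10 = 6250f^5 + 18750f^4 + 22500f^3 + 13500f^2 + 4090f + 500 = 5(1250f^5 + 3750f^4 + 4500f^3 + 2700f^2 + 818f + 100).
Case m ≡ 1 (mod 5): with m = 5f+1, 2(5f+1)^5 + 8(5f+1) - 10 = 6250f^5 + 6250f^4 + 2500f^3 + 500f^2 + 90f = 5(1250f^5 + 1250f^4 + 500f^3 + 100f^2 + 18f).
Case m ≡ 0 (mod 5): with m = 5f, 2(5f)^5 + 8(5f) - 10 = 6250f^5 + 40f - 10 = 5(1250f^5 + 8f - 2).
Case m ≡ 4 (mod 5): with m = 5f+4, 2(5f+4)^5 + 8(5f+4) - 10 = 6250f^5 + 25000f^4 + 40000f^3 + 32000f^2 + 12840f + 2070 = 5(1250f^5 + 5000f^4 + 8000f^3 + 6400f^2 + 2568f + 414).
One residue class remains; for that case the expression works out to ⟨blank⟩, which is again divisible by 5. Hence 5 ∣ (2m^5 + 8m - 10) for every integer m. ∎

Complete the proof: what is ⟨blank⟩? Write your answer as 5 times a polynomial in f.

5(1250f^5 + 2500f^4 + 2000f^3 + 800f^2 + 168f + 14)

Only m ≡ 2 (mod 5) is unaccounted for. Put m = 5f+2:
2(5f+2)^5 + 8(5f+2) - 10 expands to 6250f^5 + 12500f^4 + 10000f^3 + 4000f^2 + 840f + 70,
and factoring out 5 leaves 5(1250f^5 + 2500f^4 + 2000f^3 + 800f^2 + 168f + 14).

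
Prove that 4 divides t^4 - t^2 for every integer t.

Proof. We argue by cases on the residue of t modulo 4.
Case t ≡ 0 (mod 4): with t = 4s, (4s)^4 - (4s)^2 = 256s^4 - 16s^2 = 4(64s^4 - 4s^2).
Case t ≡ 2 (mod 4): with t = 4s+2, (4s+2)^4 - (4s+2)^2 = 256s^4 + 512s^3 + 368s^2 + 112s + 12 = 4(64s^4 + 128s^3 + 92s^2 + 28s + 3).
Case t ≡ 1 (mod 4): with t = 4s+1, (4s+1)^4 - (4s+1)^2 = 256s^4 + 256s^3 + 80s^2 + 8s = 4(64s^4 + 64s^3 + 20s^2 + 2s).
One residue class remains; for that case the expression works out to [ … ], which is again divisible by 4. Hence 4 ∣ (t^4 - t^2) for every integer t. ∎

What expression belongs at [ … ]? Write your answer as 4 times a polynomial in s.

Only t ≡ 3 (mod 4) is unaccounted for. Put t = 4s+3:
(4s+3)^4 - (4s+3)^2 expands to 256s^4 + 768s^3 + 848s^2 + 408s + 72,
and factoring out 4 leaves 4(64s^4 + 192s^3 + 212s^2 + 102s + 18).

4(64s^4 + 192s^3 + 212s^2 + 102s + 18)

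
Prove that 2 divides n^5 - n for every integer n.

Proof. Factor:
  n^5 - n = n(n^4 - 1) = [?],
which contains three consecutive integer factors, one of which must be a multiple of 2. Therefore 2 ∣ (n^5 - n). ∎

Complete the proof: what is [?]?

(n - 1)n(n + 1)(n^2 + 1)

n^4 - 1 = (n^2 - 1)(n^2 + 1), and n^2 - 1 = (n-1)(n+1).
So n(n^4 - 1) = (n - 1)n(n + 1)(n^2 + 1).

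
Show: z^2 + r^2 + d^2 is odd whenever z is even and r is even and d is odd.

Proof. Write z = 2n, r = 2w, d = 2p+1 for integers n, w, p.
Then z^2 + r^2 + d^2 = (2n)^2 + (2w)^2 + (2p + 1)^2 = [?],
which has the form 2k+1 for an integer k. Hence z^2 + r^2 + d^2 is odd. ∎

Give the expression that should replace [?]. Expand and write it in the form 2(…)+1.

(2n)^2 + (2w)^2 + (2p + 1)^2 = 4n^2 + 4p^2 + 4p + 4w^2 + 1
= 2(2n^2 + 2p^2 + 2p + 2w^2) + 1.
Since 2n^2 + 2p^2 + 2p + 2w^2 is an integer, the sum of squares is of the form 2k+1 for an integer k.

2(2n^2 + 2p^2 + 2p + 2w^2) + 1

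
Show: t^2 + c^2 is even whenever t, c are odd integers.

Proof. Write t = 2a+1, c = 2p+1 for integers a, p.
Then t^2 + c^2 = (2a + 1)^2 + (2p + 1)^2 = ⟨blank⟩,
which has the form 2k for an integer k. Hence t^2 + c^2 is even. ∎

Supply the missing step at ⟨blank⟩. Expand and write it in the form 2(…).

Expanding: (2a + 1)^2 + (2p + 1)^2 = 4a^2 + 4a + 4p^2 + 4p + 2.
Every term is even; pulling out the factor of 2 gives 2(2a^2 + 2a + 2p^2 + 2p + 1).

2(2a^2 + 2a + 2p^2 + 2p + 1)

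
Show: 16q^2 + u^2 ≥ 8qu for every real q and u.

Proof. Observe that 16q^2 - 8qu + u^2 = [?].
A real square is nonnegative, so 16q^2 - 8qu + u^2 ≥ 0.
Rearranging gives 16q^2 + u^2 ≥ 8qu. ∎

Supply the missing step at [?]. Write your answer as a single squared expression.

(4q - u)^2

16q^2 - 8qu + u^2 is a perfect-square trinomial: the outer terms are (4q)^2 and (u)^2, and the cross term is -2·4q·u.
So 16q^2 - 8qu + u^2 = (4q - u)^2 ≥ 0.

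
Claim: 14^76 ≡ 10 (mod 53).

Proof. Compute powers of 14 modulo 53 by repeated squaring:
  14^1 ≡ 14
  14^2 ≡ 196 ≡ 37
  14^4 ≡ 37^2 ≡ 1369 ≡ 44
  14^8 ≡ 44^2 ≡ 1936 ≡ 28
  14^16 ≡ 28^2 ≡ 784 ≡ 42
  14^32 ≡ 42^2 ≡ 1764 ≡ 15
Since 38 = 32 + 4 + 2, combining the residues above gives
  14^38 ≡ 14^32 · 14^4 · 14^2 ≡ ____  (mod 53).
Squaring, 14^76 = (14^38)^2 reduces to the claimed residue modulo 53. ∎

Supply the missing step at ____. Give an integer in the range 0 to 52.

14^32 · 14^4 · 14^2 ≡ 15 · 44 · 37 = 24420.
24420 mod 53 = 40, so 14^38 ≡ 40 (mod 53).

40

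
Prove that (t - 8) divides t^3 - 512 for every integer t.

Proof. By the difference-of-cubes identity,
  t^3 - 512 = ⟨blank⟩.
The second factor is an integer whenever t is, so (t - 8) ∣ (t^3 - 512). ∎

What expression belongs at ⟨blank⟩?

(t - 8)(t^2 + 8t + 64)

a^3 - b^3 = (a - b)(a^2 + ab + b^2). With a = t, b = 8:
t^3 - 512 = (t - 8)(t^2 + 8t + 64).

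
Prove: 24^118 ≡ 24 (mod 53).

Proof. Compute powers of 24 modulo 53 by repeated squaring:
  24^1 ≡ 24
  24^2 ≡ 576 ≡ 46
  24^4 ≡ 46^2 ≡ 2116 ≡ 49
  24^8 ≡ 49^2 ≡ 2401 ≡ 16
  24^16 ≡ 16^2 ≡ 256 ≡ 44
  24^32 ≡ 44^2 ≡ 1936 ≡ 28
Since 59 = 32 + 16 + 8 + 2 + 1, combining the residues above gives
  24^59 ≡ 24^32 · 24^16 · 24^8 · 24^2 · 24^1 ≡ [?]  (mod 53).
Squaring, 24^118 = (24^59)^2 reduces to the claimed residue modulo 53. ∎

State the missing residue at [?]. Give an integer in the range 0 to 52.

Multiply the listed residues: 28 · 44 · 16 · 46 · 24 = 1232 → 19712 → 906752 → 21762048.
Reducing modulo 53: 21762048 = 410604·53 + 36, so 24^59 ≡ 36.

36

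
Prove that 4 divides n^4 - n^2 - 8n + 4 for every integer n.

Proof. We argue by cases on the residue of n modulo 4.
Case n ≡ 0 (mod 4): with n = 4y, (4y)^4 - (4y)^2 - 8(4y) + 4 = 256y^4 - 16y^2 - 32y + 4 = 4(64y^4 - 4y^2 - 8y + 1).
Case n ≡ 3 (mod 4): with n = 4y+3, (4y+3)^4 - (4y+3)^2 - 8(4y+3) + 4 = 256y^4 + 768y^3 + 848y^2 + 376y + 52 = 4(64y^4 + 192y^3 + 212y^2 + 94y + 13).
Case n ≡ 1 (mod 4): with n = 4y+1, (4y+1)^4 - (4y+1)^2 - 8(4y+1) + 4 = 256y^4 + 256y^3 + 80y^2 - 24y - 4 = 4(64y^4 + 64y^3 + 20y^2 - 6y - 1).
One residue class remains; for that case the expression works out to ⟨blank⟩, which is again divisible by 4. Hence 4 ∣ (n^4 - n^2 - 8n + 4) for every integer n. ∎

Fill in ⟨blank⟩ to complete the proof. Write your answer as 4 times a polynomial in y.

Only n ≡ 2 (mod 4) is unaccounted for. Put n = 4y+2:
(4y+2)^4 - (4y+2)^2 - 8(4y+2) + 4 expands to 256y^4 + 512y^3 + 368y^2 + 80y,
and factoring out 4 leaves 4(64y^4 + 128y^3 + 92y^2 + 20y).

4(64y^4 + 128y^3 + 92y^2 + 20y)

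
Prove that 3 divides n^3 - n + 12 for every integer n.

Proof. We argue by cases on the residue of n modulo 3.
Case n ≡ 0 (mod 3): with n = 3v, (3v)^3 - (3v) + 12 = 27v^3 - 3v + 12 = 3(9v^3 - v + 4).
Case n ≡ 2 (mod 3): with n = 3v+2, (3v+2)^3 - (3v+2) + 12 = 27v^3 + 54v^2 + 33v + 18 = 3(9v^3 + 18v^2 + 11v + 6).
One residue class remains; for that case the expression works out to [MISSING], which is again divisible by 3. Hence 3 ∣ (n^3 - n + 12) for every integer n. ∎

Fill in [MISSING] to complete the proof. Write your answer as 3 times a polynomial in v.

The residues treated are {0, 2}, so the missing case is n ≡ 1 (mod 3); write n = 3v+1.
Then (3v+1)^3 - (3v+1) + 12 = 27v^3 + 27v^2 + 6v + 12 = 3(9v^3 + 9v^2 + 2v + 4).

3(9v^3 + 9v^2 + 2v + 4)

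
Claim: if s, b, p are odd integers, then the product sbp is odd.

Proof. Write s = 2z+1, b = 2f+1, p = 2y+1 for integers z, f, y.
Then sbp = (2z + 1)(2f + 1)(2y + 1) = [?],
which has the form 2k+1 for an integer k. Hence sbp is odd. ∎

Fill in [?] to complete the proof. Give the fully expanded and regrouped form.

2(4fyz + 2fy + 2fz + f + 2yz + y + z) + 1

(2z + 1)(2f + 1)(2y + 1) = 8fyz + 4fy + 4fz + 2f + 4yz + 2y + 2z + 1
= 2(4fyz + 2fy + 2fz + f + 2yz + y + z) + 1.
Since 4fyz + 2fy + 2fz + f + 2yz + y + z is an integer, the product is of the form 2k+1 for an integer k.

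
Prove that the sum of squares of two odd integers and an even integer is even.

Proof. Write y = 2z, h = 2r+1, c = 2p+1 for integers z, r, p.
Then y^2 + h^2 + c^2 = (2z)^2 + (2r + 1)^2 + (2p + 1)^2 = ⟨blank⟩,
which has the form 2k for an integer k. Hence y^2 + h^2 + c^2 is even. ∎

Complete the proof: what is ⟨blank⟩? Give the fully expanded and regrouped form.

2(2p^2 + 2p + 2r^2 + 2r + 2z^2 + 1)

(2z)^2 + (2r + 1)^2 + (2p + 1)^2 = 4p^2 + 4p + 4r^2 + 4r + 4z^2 + 2
= 2(2p^2 + 2p + 2r^2 + 2r + 2z^2 + 1).
Since 2p^2 + 2p + 2r^2 + 2r + 2z^2 + 1 is an integer, the sum of squares is of the form 2k for an integer k.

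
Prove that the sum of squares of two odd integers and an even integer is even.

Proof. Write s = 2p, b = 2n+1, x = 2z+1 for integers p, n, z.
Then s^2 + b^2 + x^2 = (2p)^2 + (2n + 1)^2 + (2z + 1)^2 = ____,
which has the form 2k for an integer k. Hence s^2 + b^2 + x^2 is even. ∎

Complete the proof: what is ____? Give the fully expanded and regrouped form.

2(2n^2 + 2n + 2p^2 + 2z^2 + 2z + 1)

Expanding: (2p)^2 + (2n + 1)^2 + (2z + 1)^2 = 4n^2 + 4n + 4p^2 + 4z^2 + 4z + 2.
Every term is even; pulling out the factor of 2 gives 2(2n^2 + 2n + 2p^2 + 2z^2 + 2z + 1).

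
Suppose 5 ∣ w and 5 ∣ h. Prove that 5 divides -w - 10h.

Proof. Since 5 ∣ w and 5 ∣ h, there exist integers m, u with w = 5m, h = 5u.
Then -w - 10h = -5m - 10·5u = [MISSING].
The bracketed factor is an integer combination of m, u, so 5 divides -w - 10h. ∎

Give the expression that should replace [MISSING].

Each term has a factor of 5: -5m - 10·5u = 5·(-m - 10u).
Since -m - 10u is an integer, 5 ∣ (-w - 10h).

5(-m - 10u)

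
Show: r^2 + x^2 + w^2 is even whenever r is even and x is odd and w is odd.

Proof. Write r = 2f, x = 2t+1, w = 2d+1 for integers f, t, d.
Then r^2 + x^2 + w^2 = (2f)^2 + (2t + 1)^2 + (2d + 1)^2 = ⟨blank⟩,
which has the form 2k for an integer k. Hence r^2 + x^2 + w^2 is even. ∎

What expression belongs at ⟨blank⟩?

2(2d^2 + 2d + 2f^2 + 2t^2 + 2t + 1)

(2f)^2 + (2t + 1)^2 + (2d + 1)^2 = 4d^2 + 4d + 4f^2 + 4t^2 + 4t + 2
= 2(2d^2 + 2d + 2f^2 + 2t^2 + 2t + 1).
Since 2d^2 + 2d + 2f^2 + 2t^2 + 2t + 1 is an integer, the sum of squares is of the form 2k for an integer k.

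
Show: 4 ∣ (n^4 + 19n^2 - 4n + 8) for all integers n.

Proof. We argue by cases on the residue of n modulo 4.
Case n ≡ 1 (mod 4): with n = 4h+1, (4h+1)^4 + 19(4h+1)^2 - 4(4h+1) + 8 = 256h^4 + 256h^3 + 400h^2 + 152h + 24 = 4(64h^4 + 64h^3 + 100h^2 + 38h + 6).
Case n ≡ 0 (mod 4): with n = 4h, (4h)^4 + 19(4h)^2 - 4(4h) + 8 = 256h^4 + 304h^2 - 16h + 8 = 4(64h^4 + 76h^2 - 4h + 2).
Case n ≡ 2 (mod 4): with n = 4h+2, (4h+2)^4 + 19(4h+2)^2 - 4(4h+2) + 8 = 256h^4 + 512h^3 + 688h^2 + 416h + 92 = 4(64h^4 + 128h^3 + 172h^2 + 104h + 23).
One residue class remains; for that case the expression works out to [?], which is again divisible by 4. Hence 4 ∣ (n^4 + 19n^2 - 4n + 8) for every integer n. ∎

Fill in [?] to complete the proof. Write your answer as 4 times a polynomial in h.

Only n ≡ 3 (mod 4) is unaccounted for. Put n = 4h+3:
(4h+3)^4 + 19(4h+3)^2 - 4(4h+3) + 8 expands to 256h^4 + 768h^3 + 1168h^2 + 872h + 248,
and factoring out 4 leaves 4(64h^4 + 192h^3 + 292h^2 + 218h + 62).

4(64h^4 + 192h^3 + 292h^2 + 218h + 62)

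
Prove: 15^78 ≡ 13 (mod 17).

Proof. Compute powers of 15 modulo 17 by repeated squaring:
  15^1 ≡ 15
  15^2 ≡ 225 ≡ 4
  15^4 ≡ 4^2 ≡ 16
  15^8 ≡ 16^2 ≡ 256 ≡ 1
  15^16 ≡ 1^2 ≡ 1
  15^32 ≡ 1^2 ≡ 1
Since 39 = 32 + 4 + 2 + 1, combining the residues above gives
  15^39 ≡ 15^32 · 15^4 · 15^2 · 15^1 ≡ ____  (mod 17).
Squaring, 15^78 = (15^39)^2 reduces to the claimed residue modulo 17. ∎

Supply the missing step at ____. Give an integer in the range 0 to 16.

8

Multiply the listed residues: 1 · 16 · 4 · 15 = 16 → 64 → 960.
Reducing modulo 17: 960 = 56·17 + 8, so 15^39 ≡ 8.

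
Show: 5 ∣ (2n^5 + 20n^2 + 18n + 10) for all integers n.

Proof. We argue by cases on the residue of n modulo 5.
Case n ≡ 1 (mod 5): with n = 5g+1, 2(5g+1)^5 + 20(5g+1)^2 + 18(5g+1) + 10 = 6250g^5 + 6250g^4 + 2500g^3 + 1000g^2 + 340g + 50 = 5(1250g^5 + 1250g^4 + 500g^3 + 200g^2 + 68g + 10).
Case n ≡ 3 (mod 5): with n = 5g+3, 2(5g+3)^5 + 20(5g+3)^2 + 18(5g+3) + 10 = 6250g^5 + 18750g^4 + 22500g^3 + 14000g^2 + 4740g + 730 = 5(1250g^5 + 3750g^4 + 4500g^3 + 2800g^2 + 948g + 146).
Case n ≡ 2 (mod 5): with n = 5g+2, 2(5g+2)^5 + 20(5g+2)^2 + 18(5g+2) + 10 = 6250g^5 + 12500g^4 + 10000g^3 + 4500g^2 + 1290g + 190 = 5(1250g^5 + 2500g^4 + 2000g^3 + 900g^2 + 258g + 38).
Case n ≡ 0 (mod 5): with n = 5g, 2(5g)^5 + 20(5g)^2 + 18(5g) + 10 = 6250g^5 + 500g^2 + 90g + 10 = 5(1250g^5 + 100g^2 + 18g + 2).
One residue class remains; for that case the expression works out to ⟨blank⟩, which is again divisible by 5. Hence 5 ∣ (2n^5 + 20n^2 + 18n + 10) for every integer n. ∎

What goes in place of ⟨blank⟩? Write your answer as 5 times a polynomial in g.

5(1250g^5 + 5000g^4 + 8000g^3 + 6500g^2 + 2738g + 490)

The residues treated are {1, 3, 2, 0}, so the missing case is n ≡ 4 (mod 5); write n = 5g+4.
Then 2(5g+4)^5 + 20(5g+4)^2 + 18(5g+4) + 10 = 6250g^5 + 25000g^4 + 40000g^3 + 32500g^2 + 13690g + 2450 = 5(1250g^5 + 5000g^4 + 8000g^3 + 6500g^2 + 2738g + 490).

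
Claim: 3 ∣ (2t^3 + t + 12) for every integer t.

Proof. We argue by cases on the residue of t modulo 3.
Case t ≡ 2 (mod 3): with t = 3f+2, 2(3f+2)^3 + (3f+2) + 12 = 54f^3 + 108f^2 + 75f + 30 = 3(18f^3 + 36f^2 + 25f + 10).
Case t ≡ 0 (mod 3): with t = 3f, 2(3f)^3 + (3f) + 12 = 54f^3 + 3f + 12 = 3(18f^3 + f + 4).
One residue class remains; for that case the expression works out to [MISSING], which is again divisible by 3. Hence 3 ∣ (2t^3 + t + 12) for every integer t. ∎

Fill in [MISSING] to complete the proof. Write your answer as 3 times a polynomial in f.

3(18f^3 + 18f^2 + 7f + 5)

Only t ≡ 1 (mod 3) is unaccounted for. Put t = 3f+1:
2(3f+1)^3 + (3f+1) + 12 expands to 54f^3 + 54f^2 + 21f + 15,
and factoring out 3 leaves 3(18f^3 + 18f^2 + 7f + 5).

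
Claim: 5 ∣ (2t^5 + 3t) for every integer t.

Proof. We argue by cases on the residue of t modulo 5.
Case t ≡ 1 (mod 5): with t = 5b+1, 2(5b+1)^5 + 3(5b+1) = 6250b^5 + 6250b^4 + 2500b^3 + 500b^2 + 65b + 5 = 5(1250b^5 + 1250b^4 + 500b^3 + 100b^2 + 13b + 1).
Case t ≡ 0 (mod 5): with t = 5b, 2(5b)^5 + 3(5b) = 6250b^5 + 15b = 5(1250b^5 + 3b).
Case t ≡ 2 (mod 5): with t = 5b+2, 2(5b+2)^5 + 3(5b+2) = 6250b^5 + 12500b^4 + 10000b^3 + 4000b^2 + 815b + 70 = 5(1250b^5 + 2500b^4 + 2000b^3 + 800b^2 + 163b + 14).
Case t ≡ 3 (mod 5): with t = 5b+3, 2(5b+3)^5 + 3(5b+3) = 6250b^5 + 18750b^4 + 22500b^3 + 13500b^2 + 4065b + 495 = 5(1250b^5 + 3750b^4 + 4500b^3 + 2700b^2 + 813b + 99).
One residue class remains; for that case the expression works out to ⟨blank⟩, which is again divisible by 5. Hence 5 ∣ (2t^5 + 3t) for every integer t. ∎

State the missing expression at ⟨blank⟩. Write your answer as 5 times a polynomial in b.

Only t ≡ 4 (mod 5) is unaccounted for. Put t = 5b+4:
2(5b+4)^5 + 3(5b+4) expands to 6250b^5 + 25000b^4 + 40000b^3 + 32000b^2 + 12815b + 2060,
and factoring out 5 leaves 5(1250b^5 + 5000b^4 + 8000b^3 + 6400b^2 + 2563b + 412).

5(1250b^5 + 5000b^4 + 8000b^3 + 6400b^2 + 2563b + 412)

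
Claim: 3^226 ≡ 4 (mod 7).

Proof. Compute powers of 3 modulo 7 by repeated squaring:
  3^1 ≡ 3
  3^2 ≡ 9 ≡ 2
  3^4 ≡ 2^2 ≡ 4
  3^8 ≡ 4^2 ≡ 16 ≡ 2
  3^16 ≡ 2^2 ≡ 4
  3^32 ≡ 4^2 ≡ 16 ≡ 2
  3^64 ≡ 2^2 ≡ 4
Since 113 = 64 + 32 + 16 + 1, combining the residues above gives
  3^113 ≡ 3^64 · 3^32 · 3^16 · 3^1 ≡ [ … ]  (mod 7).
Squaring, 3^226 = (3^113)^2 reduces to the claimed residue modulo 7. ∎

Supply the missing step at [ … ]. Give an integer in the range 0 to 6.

5

Multiply the listed residues: 4 · 2 · 4 · 3 = 8 → 32 → 96.
Reducing modulo 7: 96 = 13·7 + 5, so 3^113 ≡ 5.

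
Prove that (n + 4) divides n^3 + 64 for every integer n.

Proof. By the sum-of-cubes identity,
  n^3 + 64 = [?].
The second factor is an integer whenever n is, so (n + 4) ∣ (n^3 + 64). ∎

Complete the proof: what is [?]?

Polynomial division of n^3 + 64 by n + 4 leaves remainder 0 and quotient n^2 - 4n + 16.
Hence n^3 + 64 = (n + 4)(n^2 - 4n + 16).

(n + 4)(n^2 - 4n + 16)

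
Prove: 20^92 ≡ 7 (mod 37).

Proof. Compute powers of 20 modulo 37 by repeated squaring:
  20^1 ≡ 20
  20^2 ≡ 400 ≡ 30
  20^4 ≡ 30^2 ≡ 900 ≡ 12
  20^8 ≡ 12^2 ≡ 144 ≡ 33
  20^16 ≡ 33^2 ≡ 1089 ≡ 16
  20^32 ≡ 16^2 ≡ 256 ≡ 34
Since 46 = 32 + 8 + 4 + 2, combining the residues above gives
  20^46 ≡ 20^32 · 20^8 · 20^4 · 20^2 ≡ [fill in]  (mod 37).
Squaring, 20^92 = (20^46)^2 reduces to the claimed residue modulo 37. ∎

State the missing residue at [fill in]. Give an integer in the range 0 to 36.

20^32 · 20^8 · 20^4 · 20^2 ≡ 34 · 33 · 12 · 30 = 403920.
403920 mod 37 = 28, so 20^46 ≡ 28 (mod 37).

28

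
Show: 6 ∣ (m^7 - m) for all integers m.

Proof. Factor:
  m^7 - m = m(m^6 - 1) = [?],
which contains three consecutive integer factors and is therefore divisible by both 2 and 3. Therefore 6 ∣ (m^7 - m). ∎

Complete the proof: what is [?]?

(m - 1)m(m + 1)(m^4 + m^2 + 1)

m^6 - 1 = (m^2 - 1)(m^4 + m^2 + 1), and m^2 - 1 = (m-1)(m+1).
So m(m^6 - 1) = (m - 1)m(m + 1)(m^4 + m^2 + 1).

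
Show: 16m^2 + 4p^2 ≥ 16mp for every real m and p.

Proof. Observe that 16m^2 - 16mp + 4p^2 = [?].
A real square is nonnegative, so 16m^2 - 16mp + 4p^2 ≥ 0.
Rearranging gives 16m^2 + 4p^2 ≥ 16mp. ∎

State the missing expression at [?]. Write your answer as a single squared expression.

(4m - 2p)^2

16m^2 - 16mp + 4p^2 is a perfect-square trinomial: the outer terms are (4m)^2 and (2p)^2, and the cross term is -2·4m·2p.
So 16m^2 - 16mp + 4p^2 = (4m - 2p)^2 ≥ 0.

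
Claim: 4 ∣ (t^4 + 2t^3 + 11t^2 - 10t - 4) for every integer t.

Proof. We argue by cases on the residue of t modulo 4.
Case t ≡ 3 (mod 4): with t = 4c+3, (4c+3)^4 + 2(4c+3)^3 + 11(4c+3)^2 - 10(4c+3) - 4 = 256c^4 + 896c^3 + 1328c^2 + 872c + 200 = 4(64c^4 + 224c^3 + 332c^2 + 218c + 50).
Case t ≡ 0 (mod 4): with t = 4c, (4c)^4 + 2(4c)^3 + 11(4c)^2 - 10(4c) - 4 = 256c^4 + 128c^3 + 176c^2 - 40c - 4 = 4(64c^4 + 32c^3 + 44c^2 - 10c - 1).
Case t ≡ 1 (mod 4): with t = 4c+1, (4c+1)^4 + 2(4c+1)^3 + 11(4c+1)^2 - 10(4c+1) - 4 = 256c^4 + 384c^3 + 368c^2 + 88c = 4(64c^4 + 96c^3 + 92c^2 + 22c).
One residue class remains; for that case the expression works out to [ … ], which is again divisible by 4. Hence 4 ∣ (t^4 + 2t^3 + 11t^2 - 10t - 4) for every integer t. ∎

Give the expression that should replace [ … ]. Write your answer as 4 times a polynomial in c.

4(64c^4 + 160c^3 + 188c^2 + 90c + 13)

Only t ≡ 2 (mod 4) is unaccounted for. Put t = 4c+2:
(4c+2)^4 + 2(4c+2)^3 + 11(4c+2)^2 - 10(4c+2) - 4 expands to 256c^4 + 640c^3 + 752c^2 + 360c + 52,
and factoring out 4 leaves 4(64c^4 + 160c^3 + 188c^2 + 90c + 13).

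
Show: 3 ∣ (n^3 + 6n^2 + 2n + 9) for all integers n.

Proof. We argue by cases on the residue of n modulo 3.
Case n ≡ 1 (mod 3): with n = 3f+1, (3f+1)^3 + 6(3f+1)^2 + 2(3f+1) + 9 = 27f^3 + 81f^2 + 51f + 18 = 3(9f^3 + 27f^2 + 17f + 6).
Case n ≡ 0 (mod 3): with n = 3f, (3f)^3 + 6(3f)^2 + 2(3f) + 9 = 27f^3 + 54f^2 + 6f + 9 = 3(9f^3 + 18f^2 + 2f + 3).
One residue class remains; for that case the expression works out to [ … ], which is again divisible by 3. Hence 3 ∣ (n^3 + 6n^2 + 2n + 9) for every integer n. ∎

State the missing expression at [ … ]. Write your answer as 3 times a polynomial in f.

The residues treated are {1, 0}, so the missing case is n ≡ 2 (mod 3); write n = 3f+2.
Then (3f+2)^3 + 6(3f+2)^2 + 2(3f+2) + 9 = 27f^3 + 108f^2 + 114f + 45 = 3(9f^3 + 36f^2 + 38f + 15).

3(9f^3 + 36f^2 + 38f + 15)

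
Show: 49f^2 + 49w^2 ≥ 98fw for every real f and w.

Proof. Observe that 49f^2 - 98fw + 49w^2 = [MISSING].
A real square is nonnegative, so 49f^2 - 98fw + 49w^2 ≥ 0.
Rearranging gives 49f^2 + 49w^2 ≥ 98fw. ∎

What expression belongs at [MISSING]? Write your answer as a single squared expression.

49f^2 - 98fw + 49w^2 is a perfect-square trinomial: the outer terms are (7f)^2 and (7w)^2, and the cross term is -2·7f·7w.
So 49f^2 - 98fw + 49w^2 = (7f - 7w)^2 ≥ 0.

(7f - 7w)^2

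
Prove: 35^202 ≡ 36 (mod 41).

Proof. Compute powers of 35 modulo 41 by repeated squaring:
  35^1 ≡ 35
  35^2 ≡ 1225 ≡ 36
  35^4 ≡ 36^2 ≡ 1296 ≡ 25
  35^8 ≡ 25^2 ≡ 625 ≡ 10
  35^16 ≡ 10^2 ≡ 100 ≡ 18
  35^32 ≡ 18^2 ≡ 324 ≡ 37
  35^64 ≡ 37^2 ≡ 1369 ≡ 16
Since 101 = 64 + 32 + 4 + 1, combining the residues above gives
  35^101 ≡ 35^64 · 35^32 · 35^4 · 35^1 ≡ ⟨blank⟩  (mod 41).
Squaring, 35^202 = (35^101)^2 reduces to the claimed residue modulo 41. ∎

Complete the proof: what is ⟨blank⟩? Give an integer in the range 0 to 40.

35^64 · 35^32 · 35^4 · 35^1 ≡ 16 · 37 · 25 · 35 = 518000.
518000 mod 41 = 6, so 35^101 ≡ 6 (mod 41).

6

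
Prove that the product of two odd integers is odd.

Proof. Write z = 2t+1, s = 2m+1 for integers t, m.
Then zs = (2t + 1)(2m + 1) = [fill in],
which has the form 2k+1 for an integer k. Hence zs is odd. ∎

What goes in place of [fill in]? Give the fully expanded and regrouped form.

(2t + 1)(2m + 1) = 4mt + 2m + 2t + 1
= 2(2mt + m + t) + 1.
Since 2mt + m + t is an integer, the product is of the form 2k+1 for an integer k.

2(2mt + m + t) + 1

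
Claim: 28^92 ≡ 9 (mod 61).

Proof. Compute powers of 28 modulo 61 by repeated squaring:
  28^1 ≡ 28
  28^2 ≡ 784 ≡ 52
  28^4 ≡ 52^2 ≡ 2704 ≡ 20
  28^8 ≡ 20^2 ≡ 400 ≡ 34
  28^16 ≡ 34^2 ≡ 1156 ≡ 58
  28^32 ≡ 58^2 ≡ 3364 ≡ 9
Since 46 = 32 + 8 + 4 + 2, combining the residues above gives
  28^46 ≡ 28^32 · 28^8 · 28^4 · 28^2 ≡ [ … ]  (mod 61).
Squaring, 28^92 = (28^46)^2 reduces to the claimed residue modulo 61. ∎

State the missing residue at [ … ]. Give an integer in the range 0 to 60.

3

Multiply the listed residues: 9 · 34 · 20 · 52 = 306 → 6120 → 318240.
Reducing modulo 61: 318240 = 5217·61 + 3, so 28^46 ≡ 3.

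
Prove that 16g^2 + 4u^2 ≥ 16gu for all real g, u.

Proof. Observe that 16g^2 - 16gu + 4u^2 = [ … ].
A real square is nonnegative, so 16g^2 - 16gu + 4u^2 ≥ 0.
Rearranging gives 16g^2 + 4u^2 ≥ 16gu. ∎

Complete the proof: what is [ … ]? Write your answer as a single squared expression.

The leading and trailing coefficients are 4^2 and 2^2, and 16 = 2·4·2, so the trinomial is (4g - 2u)^2.
Hence 16g^2 - 16gu + 4u^2 ≥ 0.

(4g - 2u)^2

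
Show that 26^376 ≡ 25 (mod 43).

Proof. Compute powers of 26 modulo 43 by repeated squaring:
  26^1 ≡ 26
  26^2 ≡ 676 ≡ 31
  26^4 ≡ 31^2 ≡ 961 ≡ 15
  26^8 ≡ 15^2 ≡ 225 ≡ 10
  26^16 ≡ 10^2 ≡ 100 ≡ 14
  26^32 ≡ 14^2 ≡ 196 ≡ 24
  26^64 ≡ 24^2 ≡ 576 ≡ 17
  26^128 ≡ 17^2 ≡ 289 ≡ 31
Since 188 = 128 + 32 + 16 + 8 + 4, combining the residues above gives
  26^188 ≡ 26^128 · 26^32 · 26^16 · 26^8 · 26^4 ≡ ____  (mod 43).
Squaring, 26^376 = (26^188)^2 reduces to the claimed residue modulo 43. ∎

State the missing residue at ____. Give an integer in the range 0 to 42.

38

26^128 · 26^32 · 26^16 · 26^8 · 26^4 ≡ 31 · 24 · 14 · 10 · 15 = 1562400.
1562400 mod 43 = 38, so 26^188 ≡ 38 (mod 43).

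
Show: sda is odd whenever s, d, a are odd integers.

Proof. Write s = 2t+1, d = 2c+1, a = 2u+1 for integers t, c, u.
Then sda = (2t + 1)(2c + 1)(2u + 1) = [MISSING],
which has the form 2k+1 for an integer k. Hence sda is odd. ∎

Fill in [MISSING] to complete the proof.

2(4ctu + 2ct + 2cu + c + 2tu + t + u) + 1

(2t + 1)(2c + 1)(2u + 1) = 8ctu + 4ct + 4cu + 2c + 4tu + 2t + 2u + 1
= 2(4ctu + 2ct + 2cu + c + 2tu + t + u) + 1.
Since 4ctu + 2ct + 2cu + c + 2tu + t + u is an integer, the product is of the form 2k+1 for an integer k.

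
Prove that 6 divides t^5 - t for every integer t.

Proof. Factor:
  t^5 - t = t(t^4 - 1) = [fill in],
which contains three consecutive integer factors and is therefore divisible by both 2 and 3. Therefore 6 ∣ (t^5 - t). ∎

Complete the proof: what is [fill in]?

t^4 - 1 = (t^2 - 1)(t^2 + 1), and t^2 - 1 = (t-1)(t+1).
So t(t^4 - 1) = (t - 1)t(t + 1)(t^2 + 1).

(t - 1)t(t + 1)(t^2 + 1)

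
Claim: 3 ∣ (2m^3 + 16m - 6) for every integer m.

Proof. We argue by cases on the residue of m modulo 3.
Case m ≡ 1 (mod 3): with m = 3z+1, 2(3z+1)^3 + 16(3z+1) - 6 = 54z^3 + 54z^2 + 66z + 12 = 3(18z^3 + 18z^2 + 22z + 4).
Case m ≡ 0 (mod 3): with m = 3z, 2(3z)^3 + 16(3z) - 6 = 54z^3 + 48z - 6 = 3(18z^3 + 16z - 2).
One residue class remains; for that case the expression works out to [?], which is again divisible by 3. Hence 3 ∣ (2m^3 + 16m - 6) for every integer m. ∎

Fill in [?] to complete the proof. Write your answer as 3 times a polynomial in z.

The residues treated are {1, 0}, so the missing case is m ≡ 2 (mod 3); write m = 3z+2.
Then 2(3z+2)^3 + 16(3z+2) - 6 = 54z^3 + 108z^2 + 120z + 42 = 3(18z^3 + 36z^2 + 40z + 14).

3(18z^3 + 36z^2 + 40z + 14)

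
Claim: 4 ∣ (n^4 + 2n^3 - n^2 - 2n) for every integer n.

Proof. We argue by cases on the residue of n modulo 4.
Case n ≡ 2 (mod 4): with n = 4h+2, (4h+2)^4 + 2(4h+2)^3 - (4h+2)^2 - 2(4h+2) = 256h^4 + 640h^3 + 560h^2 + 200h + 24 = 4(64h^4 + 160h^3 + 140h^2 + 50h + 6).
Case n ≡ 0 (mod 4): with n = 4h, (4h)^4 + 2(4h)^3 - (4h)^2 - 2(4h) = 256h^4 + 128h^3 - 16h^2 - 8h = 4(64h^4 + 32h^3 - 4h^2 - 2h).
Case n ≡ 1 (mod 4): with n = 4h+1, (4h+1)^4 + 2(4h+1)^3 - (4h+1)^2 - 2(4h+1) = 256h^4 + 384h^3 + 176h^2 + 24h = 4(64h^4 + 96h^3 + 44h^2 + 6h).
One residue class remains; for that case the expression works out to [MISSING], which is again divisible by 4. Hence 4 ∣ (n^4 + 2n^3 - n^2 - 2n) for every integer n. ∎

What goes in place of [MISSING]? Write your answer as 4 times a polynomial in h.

Only n ≡ 3 (mod 4) is unaccounted for. Put n = 4h+3:
(4h+3)^4 + 2(4h+3)^3 - (4h+3)^2 - 2(4h+3) expands to 256h^4 + 896h^3 + 1136h^2 + 616h + 120,
and factoring out 4 leaves 4(64h^4 + 224h^3 + 284h^2 + 154h + 30).

4(64h^4 + 224h^3 + 284h^2 + 154h + 30)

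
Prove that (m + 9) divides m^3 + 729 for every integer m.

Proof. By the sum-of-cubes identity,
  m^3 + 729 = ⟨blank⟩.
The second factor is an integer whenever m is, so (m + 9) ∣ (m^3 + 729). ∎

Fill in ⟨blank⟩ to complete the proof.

a^3 + b^3 = (a + b)(a^2 - ab + b^2). With a = m, b = 9:
m^3 + 729 = (m + 9)(m^2 - 9m + 81).

(m + 9)(m^2 - 9m + 81)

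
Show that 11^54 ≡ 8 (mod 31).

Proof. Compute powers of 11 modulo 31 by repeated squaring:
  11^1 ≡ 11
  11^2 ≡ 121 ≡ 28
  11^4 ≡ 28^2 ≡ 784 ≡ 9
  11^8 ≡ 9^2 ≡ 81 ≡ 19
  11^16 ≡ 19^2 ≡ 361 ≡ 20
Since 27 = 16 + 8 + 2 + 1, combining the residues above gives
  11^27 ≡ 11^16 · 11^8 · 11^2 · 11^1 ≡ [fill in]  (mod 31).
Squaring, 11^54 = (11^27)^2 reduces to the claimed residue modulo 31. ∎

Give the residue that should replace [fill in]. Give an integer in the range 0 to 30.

15

Multiply the listed residues: 20 · 19 · 28 · 11 = 380 → 10640 → 117040.
Reducing modulo 31: 117040 = 3775·31 + 15, so 11^27 ≡ 15.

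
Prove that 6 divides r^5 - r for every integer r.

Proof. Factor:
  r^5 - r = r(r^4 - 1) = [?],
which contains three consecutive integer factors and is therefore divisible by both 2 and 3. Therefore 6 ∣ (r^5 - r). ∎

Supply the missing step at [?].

r^4 - 1 = (r^2 - 1)(r^2 + 1), and r^2 - 1 = (r-1)(r+1).
So r(r^4 - 1) = (r - 1)r(r + 1)(r^2 + 1).

(r - 1)r(r + 1)(r^2 + 1)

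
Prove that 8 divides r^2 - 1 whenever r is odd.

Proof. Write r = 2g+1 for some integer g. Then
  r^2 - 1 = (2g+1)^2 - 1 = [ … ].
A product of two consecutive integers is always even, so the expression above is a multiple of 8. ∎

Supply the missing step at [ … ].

4g(g + 1)

(2g+1)^2 - 1 = 4g^2 + 4g + 1 - 1 = 4g^2 + 4g = 4g(g+1).
Since g and g+1 are consecutive, g(g+1) is even, and 4·(even) is a multiple of 8.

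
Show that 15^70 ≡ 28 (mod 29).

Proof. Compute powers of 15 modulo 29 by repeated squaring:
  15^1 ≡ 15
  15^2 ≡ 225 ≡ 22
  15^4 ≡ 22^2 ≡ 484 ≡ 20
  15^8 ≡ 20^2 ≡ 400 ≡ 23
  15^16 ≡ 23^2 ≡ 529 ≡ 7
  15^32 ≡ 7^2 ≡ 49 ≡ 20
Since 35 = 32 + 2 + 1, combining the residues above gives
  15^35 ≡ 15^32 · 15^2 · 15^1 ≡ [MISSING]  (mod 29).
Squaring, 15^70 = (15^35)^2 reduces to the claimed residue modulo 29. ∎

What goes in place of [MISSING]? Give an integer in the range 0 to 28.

17

15^32 · 15^2 · 15^1 ≡ 20 · 22 · 15 = 6600.
6600 mod 29 = 17, so 15^35 ≡ 17 (mod 29).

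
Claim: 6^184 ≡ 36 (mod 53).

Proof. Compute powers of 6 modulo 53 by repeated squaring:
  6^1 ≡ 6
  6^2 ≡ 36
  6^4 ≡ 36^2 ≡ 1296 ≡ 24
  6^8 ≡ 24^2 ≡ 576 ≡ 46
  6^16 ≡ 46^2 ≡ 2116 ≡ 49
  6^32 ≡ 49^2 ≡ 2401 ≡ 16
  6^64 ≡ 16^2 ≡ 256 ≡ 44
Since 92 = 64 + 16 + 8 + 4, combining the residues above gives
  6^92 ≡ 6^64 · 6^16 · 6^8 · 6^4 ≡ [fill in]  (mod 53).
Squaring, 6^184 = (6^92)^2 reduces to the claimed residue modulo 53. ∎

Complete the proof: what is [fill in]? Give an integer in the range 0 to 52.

6^64 · 6^16 · 6^8 · 6^4 ≡ 44 · 49 · 46 · 24 = 2380224.
2380224 mod 53 = 47, so 6^92 ≡ 47 (mod 53).

47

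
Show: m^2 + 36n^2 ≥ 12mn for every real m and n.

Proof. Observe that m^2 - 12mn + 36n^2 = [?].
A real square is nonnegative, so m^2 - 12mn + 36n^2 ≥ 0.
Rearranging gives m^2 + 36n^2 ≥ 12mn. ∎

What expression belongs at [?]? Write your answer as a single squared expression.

(m - 6n)^2

The leading and trailing coefficients are 1^2 and 6^2, and 12 = 2·1·6, so the trinomial is (m - 6n)^2.
Hence m^2 - 12mn + 36n^2 ≥ 0.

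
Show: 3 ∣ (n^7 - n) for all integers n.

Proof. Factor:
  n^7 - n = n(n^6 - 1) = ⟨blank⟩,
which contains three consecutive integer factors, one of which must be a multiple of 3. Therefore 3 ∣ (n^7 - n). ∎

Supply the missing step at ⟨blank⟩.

(n - 1)n(n + 1)(n^4 + n^2 + 1)

n^6 - 1 = (n^2 - 1)(n^4 + n^2 + 1), and n^2 - 1 = (n-1)(n+1).
So n(n^6 - 1) = (n - 1)n(n + 1)(n^4 + n^2 + 1).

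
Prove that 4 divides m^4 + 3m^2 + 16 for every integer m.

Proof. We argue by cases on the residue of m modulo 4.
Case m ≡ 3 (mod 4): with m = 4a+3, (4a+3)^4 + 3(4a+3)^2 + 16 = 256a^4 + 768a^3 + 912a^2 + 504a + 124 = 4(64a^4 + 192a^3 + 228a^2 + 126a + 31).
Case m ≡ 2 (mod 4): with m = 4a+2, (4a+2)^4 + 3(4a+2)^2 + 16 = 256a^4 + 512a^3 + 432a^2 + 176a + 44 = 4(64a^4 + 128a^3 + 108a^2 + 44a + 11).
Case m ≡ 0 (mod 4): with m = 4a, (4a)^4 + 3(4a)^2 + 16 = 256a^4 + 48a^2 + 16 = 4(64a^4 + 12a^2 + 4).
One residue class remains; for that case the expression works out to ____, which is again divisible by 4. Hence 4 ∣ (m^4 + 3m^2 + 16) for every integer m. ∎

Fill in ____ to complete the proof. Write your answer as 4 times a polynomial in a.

The residues treated are {3, 2, 0}, so the missing case is m ≡ 1 (mod 4); write m = 4a+1.
Then (4a+1)^4 + 3(4a+1)^2 + 16 = 256a^4 + 256a^3 + 144a^2 + 40a + 20 = 4(64a^4 + 64a^3 + 36a^2 + 10a + 5).

4(64a^4 + 64a^3 + 36a^2 + 10a + 5)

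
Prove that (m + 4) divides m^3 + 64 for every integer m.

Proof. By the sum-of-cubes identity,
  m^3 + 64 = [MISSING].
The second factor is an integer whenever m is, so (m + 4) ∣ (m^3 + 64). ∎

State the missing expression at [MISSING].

Polynomial division of m^3 + 64 by m + 4 leaves remainder 0 and quotient m^2 - 4m + 16.
Hence m^3 + 64 = (m + 4)(m^2 - 4m + 16).

(m + 4)(m^2 - 4m + 16)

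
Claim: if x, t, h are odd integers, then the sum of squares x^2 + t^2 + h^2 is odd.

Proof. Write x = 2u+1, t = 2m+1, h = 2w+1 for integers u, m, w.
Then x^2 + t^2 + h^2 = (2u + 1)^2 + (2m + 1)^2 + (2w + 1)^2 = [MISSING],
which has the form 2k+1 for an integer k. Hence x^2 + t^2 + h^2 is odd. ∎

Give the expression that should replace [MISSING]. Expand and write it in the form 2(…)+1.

Expanding: (2u + 1)^2 + (2m + 1)^2 + (2w + 1)^2 = 4m^2 + 4m + 4u^2 + 4u + 4w^2 + 4w + 3.
Every term except the constant is even, so this is 2(2m^2 + 2m + 2u^2 + 2u + 2w^2 + 2w + 1) + 1,
and 2m^2 + 2m + 2u^2 + 2u + 2w^2 + 2w + 1 ∈ ℤ gives the required form.

2(2m^2 + 2m + 2u^2 + 2u + 2w^2 + 2w + 1) + 1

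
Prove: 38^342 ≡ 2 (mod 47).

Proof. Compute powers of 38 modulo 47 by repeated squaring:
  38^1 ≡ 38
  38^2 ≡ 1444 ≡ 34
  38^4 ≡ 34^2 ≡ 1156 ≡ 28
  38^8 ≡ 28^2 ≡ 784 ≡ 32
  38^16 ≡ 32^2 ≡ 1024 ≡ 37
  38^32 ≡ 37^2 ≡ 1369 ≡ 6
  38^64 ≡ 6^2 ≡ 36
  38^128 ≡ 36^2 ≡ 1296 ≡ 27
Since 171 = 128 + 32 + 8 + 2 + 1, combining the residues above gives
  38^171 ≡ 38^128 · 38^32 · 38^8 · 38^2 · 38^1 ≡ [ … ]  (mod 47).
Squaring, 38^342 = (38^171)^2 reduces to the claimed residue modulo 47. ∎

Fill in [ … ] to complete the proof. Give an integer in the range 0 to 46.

40

Multiply the listed residues: 27 · 6 · 32 · 34 · 38 = 162 → 5184 → 176256 → 6697728.
Reducing modulo 47: 6697728 = 142504·47 + 40, so 38^171 ≡ 40.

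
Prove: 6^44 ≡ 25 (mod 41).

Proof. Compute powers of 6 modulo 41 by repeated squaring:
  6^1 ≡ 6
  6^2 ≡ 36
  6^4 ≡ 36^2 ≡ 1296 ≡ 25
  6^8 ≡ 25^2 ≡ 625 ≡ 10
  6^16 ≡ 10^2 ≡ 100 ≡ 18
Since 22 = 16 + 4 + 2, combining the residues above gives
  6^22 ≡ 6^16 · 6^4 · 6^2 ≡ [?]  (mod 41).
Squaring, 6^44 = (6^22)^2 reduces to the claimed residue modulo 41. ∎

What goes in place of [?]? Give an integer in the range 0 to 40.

5

6^16 · 6^4 · 6^2 ≡ 18 · 25 · 36 = 16200.
16200 mod 41 = 5, so 6^22 ≡ 5 (mod 41).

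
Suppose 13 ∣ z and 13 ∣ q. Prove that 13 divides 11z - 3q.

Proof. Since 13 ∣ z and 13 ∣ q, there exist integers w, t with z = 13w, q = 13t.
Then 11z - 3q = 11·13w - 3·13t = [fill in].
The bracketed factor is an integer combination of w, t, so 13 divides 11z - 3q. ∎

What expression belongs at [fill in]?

13(-3t + 11w)

Pull the common 13 out of every term: 11·13w - 3·13t = 13(-3t + 11w).
-3t + 11w is an integer, which exhibits the divisibility.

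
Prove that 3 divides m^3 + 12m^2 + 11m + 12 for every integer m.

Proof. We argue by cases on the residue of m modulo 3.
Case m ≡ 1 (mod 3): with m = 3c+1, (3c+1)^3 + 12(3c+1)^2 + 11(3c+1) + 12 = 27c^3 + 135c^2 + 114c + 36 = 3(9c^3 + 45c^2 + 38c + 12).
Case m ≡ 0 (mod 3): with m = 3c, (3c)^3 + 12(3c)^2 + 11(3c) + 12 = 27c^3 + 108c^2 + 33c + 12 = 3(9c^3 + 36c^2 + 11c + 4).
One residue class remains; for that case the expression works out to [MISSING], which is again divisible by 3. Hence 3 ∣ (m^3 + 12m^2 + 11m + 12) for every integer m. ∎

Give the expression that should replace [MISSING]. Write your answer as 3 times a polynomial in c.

3(9c^3 + 54c^2 + 71c + 30)

Only m ≡ 2 (mod 3) is unaccounted for. Put m = 3c+2:
(3c+2)^3 + 12(3c+2)^2 + 11(3c+2) + 12 expands to 27c^3 + 162c^2 + 213c + 90,
and factoring out 3 leaves 3(9c^3 + 54c^2 + 71c + 30).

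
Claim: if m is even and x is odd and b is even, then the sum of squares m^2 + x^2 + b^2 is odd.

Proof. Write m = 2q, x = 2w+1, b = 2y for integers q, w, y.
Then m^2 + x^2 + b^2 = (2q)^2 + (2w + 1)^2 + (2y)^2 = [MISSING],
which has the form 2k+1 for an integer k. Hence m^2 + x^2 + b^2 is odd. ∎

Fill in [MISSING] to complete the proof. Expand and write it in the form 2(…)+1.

2(2q^2 + 2w^2 + 2w + 2y^2) + 1

Expanding: (2q)^2 + (2w + 1)^2 + (2y)^2 = 4q^2 + 4w^2 + 4w + 4y^2 + 1.
Every term except the constant is even, so this is 2(2q^2 + 2w^2 + 2w + 2y^2) + 1,
and 2q^2 + 2w^2 + 2w + 2y^2 ∈ ℤ gives the required form.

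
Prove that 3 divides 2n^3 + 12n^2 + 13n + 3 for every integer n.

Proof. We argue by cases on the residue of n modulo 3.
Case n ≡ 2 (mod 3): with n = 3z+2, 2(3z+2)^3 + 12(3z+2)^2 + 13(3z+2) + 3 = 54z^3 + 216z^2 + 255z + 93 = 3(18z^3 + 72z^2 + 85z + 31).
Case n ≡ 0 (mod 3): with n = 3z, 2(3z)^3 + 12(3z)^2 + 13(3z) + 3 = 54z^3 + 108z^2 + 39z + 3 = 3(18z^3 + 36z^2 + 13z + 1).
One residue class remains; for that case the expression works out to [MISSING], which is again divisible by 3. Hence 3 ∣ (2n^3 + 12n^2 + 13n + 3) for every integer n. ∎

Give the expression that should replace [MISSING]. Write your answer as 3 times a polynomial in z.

Only n ≡ 1 (mod 3) is unaccounted for. Put n = 3z+1:
2(3z+1)^3 + 12(3z+1)^2 + 13(3z+1) + 3 expands to 54z^3 + 162z^2 + 129z + 30,
and factoring out 3 leaves 3(18z^3 + 54z^2 + 43z + 10).

3(18z^3 + 54z^2 + 43z + 10)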